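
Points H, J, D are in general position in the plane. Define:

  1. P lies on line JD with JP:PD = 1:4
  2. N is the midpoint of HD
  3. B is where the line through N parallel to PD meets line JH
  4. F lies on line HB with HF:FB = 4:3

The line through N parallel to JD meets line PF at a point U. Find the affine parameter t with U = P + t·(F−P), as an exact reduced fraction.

t = 7/10

Choose coordinates H = (0, 0), J = (1, 0), D = (0, 1).
1. P lies on line JD with JP:PD = 1:4 ⇒ P = (4/5, 1/5)
2. N is the midpoint of HD ⇒ N = (0, 1/2)
3. B is where the line through N parallel to PD meets line JH ⇒ B = (1/2, 0)
4. F lies on line HB with HF:FB = 4:3 ⇒ F = (2/7, 0)
through N parallel to JD: direction (-1, 1); meets PF at U = (11/25, 3/50)
U = P + t·(F−P) with t = 7/10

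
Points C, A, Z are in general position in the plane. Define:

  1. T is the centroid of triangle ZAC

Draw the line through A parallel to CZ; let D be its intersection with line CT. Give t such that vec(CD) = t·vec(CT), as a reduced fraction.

t = 3

Assign C = (0, 0), A = (1, 0), Z = (0, 1) — the answer is frame-independent, so this choice is without loss of generality.
1. T is the centroid of triangle ZAC ⇒ T = (1/3, 1/3)
through A parallel to CZ: direction (0, 1); meets CT at D = (1, 1)
D = C + t·(T−C) with t = 3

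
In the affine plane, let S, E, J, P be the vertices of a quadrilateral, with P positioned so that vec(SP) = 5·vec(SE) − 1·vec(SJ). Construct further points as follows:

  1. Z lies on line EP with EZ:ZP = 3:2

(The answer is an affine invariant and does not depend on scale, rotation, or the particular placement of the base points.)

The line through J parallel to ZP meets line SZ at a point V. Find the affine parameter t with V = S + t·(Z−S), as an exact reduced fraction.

Choose coordinates S = (0, 0), E = (1, 0), J = (0, 1), P = (5, -1).
1. Z lies on line EP with EZ:ZP = 3:2 ⇒ Z = (17/5, -3/5)
through J parallel to ZP: direction (8/5, -2/5); meets SZ at V = (68/5, -12/5)
V = S + t·(Z−S) with t = 4

t = 4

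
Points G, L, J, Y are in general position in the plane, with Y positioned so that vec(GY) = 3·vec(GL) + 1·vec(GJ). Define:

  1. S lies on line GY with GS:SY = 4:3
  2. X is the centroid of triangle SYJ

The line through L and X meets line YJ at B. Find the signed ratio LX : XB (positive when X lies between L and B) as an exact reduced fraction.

Assign G = (0, 0), L = (1, 0), J = (0, 1), Y = (3, 1) — the answer is frame-independent, so this choice is without loss of generality.
1. S lies on line GY with GS:SY = 4:3 ⇒ S = (12/7, 4/7)
2. X is the centroid of triangle SYJ ⇒ X = (11/7, 6/7)
line LX meets YJ at B = (5/3, 1)
X = L + t·(B−L) with t = 6/7, so LX:XB = 6/7:1/7

LX:XB = 6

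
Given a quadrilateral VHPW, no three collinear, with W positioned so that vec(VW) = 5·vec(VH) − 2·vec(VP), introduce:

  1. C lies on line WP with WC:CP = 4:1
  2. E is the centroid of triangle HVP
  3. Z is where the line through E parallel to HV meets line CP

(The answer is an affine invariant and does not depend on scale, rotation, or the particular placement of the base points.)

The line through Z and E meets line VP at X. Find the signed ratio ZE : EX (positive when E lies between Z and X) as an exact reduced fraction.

Set V = (0, 0), H = (1, 0), P = (0, 1), W = (5, -2); any affine frame gives the same invariant.
1. C lies on line WP with WC:CP = 4:1 ⇒ C = (1, 2/5)
2. E is the centroid of triangle HVP ⇒ E = (1/3, 1/3)
3. Z is where the line through E parallel to HV meets line CP ⇒ Z = (10/9, 1/3)
line ZE meets VP at X = (0, 1/3)
E = Z + t·(X−Z) with t = 7/10, so ZE:EX = 7/10:3/10

ZE:EX = 7/3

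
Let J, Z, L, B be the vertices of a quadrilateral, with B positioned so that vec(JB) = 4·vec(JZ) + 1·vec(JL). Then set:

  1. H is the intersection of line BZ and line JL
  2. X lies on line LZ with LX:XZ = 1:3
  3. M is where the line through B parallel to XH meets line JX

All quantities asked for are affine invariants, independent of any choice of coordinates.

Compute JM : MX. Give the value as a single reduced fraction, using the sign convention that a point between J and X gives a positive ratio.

JM:MX = -49/48

Choose coordinates J = (0, 0), Z = (1, 0), L = (0, 1), B = (4, 1).
1. H is the intersection of line BZ and line JL ⇒ H = (0, -1/3)
2. X lies on line LZ with LX:XZ = 1:3 ⇒ X = (1/4, 3/4)
3. M is where the line through B parallel to XH meets line JX ⇒ M = (49/4, 147/4)
M = J + t·(X−J) with t = 49, so JM:MX = t:(1−t) = 49:-48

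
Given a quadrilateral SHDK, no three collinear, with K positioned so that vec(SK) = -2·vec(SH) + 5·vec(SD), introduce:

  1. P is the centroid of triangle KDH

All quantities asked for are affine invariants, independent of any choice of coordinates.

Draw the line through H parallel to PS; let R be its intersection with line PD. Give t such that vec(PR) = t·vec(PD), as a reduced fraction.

t = 6

Assign S = (0, 0), H = (1, 0), D = (0, 1), K = (-2, 5) — the answer is frame-independent, so this choice is without loss of generality.
1. P is the centroid of triangle KDH ⇒ P = (-1/3, 2)
through H parallel to PS: direction (1/3, -2); meets PD at R = (5/3, -4)
R = P + t·(D−P) with t = 6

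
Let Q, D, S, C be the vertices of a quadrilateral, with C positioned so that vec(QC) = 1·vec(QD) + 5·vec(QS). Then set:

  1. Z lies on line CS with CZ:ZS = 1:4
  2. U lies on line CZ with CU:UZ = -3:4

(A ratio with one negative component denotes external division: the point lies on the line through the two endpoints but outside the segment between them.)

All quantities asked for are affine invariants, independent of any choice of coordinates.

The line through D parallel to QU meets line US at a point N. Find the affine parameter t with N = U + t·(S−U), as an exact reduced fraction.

Choose coordinates Q = (0, 0), D = (1, 0), S = (0, 1), C = (1, 5).
1. Z lies on line CS with CZ:ZS = 1:4 ⇒ Z = (4/5, 21/5)
2. U lies on line CZ with CU:UZ = -3:4 ⇒ U = (8/5, 37/5)
through D parallel to QU: direction (8/5, 37/5); meets US at N = (9, 37)
N = U + t·(S−U) with t = -37/8

t = -37/8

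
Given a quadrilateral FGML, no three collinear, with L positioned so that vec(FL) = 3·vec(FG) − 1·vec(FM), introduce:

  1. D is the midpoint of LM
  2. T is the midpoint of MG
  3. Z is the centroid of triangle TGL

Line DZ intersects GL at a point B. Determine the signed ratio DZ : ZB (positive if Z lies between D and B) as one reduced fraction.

DZ:ZB = 2

Set F = (0, 0), G = (1, 0), M = (0, 1), L = (3, -1); any affine frame gives the same invariant.
1. D is the midpoint of LM ⇒ D = (3/2, 0)
2. T is the midpoint of MG ⇒ T = (1/2, 1/2)
3. Z is the centroid of triangle TGL ⇒ Z = (3/2, -1/6)
line DZ meets GL at B = (3/2, -1/4)
Z = D + t·(B−D) with t = 2/3, so DZ:ZB = 2/3:1/3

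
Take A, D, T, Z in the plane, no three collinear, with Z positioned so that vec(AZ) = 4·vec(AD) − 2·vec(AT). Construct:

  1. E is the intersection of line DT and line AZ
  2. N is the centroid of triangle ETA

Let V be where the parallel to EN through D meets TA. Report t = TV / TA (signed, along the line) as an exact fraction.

t = 1/4

Set A = (0, 0), D = (1, 0), T = (0, 1), Z = (4, -2); any affine frame gives the same invariant.
1. E is the intersection of line DT and line AZ ⇒ E = (2, -1)
2. N is the centroid of triangle ETA ⇒ N = (2/3, 0)
through D parallel to EN: direction (-4/3, 1); meets TA at V = (0, 3/4)
V = T + t·(A−T) with t = 1/4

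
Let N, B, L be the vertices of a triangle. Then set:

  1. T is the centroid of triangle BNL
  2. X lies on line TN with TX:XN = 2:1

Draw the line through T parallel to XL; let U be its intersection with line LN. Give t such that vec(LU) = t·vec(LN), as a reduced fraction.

Work in coordinates with N = (0, 0), B = (1, 0), L = (0, 1).
1. T is the centroid of triangle BNL ⇒ T = (1/3, 1/3)
2. X lies on line TN with TX:XN = 2:1 ⇒ X = (1/9, 1/9)
through T parallel to XL: direction (-1/9, 8/9); meets LN at U = (0, 3)
U = L + t·(N−L) with t = -2

t = -2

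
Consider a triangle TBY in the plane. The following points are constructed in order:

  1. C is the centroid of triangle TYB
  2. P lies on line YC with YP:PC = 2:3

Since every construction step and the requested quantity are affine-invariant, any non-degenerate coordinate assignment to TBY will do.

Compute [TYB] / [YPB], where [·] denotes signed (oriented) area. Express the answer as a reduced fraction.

[TYB]:[YPB] = -15/2

Work in coordinates with T = (0, 0), B = (1, 0), Y = (0, 1).
1. C is the centroid of triangle TYB ⇒ C = (1/3, 1/3)
2. P lies on line YC with YP:PC = 2:3 ⇒ P = (2/15, 11/15)
2·[TYB] = -1, 2·[YPB] = 2/15
[TYB]:[YPB] = -1:2/15 = -15/2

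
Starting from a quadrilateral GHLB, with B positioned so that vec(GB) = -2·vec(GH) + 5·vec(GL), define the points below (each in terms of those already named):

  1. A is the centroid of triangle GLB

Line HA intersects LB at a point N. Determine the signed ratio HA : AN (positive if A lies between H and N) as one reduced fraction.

HA:AN = -4

Set G = (0, 0), H = (1, 0), L = (0, 1), B = (-2, 5); any affine frame gives the same invariant.
1. A is the centroid of triangle GLB ⇒ A = (-2/3, 2)
line HA meets LB at N = (-1/4, 3/2)
A = H + t·(N−H) with t = 4/3, so HA:AN = 4/3:-1/3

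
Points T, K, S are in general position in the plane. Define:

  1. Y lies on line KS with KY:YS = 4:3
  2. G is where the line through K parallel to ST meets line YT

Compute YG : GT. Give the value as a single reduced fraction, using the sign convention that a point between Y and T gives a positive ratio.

YG:GT = -4/7

Set T = (0, 0), K = (1, 0), S = (0, 1); any affine frame gives the same invariant.
1. Y lies on line KS with KY:YS = 4:3 ⇒ Y = (3/7, 4/7)
2. G is where the line through K parallel to ST meets line YT ⇒ G = (1, 4/3)
G = Y + t·(T−Y) with t = -4/3, so YG:GT = t:(1−t) = -4/3:7/3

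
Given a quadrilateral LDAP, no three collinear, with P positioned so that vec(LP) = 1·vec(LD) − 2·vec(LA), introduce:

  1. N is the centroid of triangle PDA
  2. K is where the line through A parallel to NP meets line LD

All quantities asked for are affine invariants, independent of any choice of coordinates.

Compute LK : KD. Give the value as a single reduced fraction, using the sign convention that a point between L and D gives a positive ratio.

LK:KD = 1/4

Choose coordinates L = (0, 0), D = (1, 0), A = (0, 1), P = (1, -2).
1. N is the centroid of triangle PDA ⇒ N = (2/3, -1/3)
2. K is where the line through A parallel to NP meets line LD ⇒ K = (1/5, 0)
K = L + t·(D−L) with t = 1/5, so LK:KD = t:(1−t) = 1/5:4/5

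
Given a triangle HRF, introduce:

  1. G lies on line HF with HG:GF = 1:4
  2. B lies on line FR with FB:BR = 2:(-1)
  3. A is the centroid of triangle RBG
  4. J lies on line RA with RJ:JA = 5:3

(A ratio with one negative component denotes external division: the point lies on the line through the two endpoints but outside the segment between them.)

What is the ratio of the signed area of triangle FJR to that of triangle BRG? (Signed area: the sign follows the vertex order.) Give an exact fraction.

Work in coordinates with H = (0, 0), R = (1, 0), F = (0, 1).
1. G lies on line HF with HG:GF = 1:4 ⇒ G = (0, 1/5)
2. B lies on line FR with FB:BR = 2:(-1) ⇒ B = (2, -1)
3. A is the centroid of triangle RBG ⇒ A = (1, -4/15)
4. J lies on line RA with RJ:JA = 5:3 ⇒ J = (1, -1/6)
2·[FJR] = 1/6, 2·[BRG] = 4/5
[FJR]:[BRG] = 1/6:4/5 = 5/24

[FJR]:[BRG] = 5/24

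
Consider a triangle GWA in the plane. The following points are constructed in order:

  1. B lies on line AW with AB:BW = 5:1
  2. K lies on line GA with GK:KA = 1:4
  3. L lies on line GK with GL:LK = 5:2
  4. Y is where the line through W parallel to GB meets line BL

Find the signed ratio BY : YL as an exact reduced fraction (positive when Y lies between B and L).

Work in coordinates with G = (0, 0), W = (1, 0), A = (0, 1).
1. B lies on line AW with AB:BW = 5:1 ⇒ B = (5/6, 1/6)
2. K lies on line GA with GK:KA = 1:4 ⇒ K = (0, 1/5)
3. L lies on line GK with GL:LK = 5:2 ⇒ L = (0, 1/7)
4. Y is where the line through W parallel to GB meets line BL ⇒ Y = (2, 1/5)
Y = B + t·(L−B) with t = -7/5, so BY:YL = t:(1−t) = -7/5:12/5

BY:YL = -7/12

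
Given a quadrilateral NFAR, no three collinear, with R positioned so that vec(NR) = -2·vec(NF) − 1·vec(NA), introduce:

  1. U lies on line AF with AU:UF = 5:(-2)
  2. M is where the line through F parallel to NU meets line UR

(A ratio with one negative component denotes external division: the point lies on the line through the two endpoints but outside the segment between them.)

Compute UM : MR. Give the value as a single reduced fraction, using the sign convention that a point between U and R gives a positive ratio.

UM:MR = -2/11

Assign N = (0, 0), F = (1, 0), A = (0, 1), R = (-2, -1) — the answer is frame-independent, so this choice is without loss of generality.
1. U lies on line AF with AU:UF = 5:(-2) ⇒ U = (5/3, -2/3)
2. M is where the line through F parallel to NU meets line UR ⇒ M = (67/27, -16/27)
M = U + t·(R−U) with t = -2/9, so UM:MR = t:(1−t) = -2/9:11/9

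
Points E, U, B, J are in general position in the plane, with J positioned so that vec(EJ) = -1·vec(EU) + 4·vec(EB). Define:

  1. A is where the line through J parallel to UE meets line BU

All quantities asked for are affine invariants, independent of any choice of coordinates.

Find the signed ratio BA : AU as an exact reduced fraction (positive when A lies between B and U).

Set E = (0, 0), U = (1, 0), B = (0, 1), J = (-1, 4); any affine frame gives the same invariant.
1. A is where the line through J parallel to UE meets line BU ⇒ A = (-3, 4)
A = B + t·(U−B) with t = -3, so BA:AU = t:(1−t) = -3:4

BA:AU = -3/4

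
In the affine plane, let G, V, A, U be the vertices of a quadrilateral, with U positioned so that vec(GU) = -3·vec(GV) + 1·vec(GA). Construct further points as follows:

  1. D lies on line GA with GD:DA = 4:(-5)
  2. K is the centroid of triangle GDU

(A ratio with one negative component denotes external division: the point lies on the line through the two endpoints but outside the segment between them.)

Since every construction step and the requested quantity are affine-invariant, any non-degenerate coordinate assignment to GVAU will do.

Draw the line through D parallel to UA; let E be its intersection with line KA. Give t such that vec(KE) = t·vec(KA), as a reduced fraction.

Choose coordinates G = (0, 0), V = (1, 0), A = (0, 1), U = (-3, 1).
1. D lies on line GA with GD:DA = 4:(-5) ⇒ D = (0, -4)
2. K is the centroid of triangle GDU ⇒ K = (-1, -1)
through D parallel to UA: direction (3, 0); meets KA at E = (-5/2, -4)
E = K + t·(A−K) with t = -3/2

t = -3/2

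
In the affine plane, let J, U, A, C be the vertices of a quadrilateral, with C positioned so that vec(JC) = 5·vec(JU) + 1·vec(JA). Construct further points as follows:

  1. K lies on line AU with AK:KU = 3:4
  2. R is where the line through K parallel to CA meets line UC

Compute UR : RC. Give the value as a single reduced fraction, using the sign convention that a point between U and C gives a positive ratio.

Choose coordinates J = (0, 0), U = (1, 0), A = (0, 1), C = (5, 1).
1. K lies on line AU with AK:KU = 3:4 ⇒ K = (3/7, 4/7)
2. R is where the line through K parallel to CA meets line UC ⇒ R = (23/7, 4/7)
R = U + t·(C−U) with t = 4/7, so UR:RC = t:(1−t) = 4/7:3/7

UR:RC = 4/3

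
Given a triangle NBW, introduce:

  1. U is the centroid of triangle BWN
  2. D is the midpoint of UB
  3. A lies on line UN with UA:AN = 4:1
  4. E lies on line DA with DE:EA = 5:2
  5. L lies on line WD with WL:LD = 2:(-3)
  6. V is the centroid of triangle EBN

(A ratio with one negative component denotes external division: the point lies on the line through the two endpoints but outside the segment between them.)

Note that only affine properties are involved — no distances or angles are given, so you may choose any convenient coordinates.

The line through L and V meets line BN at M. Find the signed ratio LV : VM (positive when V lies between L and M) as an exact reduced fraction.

LV:VM = 83

Set N = (0, 0), B = (1, 0), W = (0, 1); any affine frame gives the same invariant.
1. U is the centroid of triangle BWN ⇒ U = (1/3, 1/3)
2. D is the midpoint of UB ⇒ D = (2/3, 1/6)
3. A lies on line UN with UA:AN = 4:1 ⇒ A = (1/15, 1/15)
4. E lies on line DA with DE:EA = 5:2 ⇒ E = (5/21, 2/21)
5. L lies on line WD with WL:LD = 2:(-3) ⇒ L = (-4/3, 8/3)
6. V is the centroid of triangle EBN ⇒ V = (26/63, 2/63)
line LV meets BN at M = (36/83, 0)
V = L + t·(M−L) with t = 83/84, so LV:VM = 83/84:1/84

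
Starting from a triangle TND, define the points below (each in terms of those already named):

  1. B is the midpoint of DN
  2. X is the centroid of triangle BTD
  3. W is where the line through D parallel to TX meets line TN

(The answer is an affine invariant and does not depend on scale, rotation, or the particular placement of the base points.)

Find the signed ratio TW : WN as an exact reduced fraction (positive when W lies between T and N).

Choose coordinates T = (0, 0), N = (1, 0), D = (0, 1).
1. B is the midpoint of DN ⇒ B = (1/2, 1/2)
2. X is the centroid of triangle BTD ⇒ X = (1/6, 1/2)
3. W is where the line through D parallel to TX meets line TN ⇒ W = (-1/3, 0)
W = T + t·(N−T) with t = -1/3, so TW:WN = t:(1−t) = -1/3:4/3

TW:WN = -1/4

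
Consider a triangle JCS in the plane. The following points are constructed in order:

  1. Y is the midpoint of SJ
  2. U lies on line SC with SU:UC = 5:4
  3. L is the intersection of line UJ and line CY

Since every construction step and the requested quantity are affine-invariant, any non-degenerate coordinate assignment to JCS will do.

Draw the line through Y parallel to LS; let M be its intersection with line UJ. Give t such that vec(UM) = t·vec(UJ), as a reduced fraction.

t = 17/26

Work in coordinates with J = (0, 0), C = (1, 0), S = (0, 1).
1. Y is the midpoint of SJ ⇒ Y = (0, 1/2)
2. U lies on line SC with SU:UC = 5:4 ⇒ U = (5/9, 4/9)
3. L is the intersection of line UJ and line CY ⇒ L = (5/13, 4/13)
through Y parallel to LS: direction (-5/13, 9/13); meets UJ at M = (5/26, 2/13)
M = U + t·(J−U) with t = 17/26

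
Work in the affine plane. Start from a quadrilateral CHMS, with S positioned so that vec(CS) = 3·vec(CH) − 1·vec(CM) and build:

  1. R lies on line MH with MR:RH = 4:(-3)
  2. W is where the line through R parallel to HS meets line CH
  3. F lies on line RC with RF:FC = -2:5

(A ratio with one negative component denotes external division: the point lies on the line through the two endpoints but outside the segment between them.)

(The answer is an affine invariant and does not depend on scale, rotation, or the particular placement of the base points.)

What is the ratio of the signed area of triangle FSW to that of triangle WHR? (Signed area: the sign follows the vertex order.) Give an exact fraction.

Assign C = (0, 0), H = (1, 0), M = (0, 1), S = (3, -1) — the answer is frame-independent, so this choice is without loss of generality.
1. R lies on line MH with MR:RH = 4:(-3) ⇒ R = (4, -3)
2. W is where the line through R parallel to HS meets line CH ⇒ W = (-2, 0)
3. F lies on line RC with RF:FC = -2:5 ⇒ F = (20/3, -5)
2·[FSW] = 49/3, 2·[WHR] = -9
[FSW]:[WHR] = 49/3:-9 = -49/27

[FSW]:[WHR] = -49/27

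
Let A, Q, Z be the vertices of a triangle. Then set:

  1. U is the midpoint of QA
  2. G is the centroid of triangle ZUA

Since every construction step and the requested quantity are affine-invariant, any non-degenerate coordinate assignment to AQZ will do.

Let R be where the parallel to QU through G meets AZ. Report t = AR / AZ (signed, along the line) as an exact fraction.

t = 1/3

Assign A = (0, 0), Q = (1, 0), Z = (0, 1) — the answer is frame-independent, so this choice is without loss of generality.
1. U is the midpoint of QA ⇒ U = (1/2, 0)
2. G is the centroid of triangle ZUA ⇒ G = (1/6, 1/3)
through G parallel to QU: direction (-1/2, 0); meets AZ at R = (0, 1/3)
R = A + t·(Z−A) with t = 1/3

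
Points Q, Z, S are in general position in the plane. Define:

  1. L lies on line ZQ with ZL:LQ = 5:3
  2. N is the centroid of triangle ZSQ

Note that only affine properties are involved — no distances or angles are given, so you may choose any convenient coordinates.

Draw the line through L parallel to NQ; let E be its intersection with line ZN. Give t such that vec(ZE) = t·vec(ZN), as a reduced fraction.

t = 5/8

Assign Q = (0, 0), Z = (1, 0), S = (0, 1) — the answer is frame-independent, so this choice is without loss of generality.
1. L lies on line ZQ with ZL:LQ = 5:3 ⇒ L = (3/8, 0)
2. N is the centroid of triangle ZSQ ⇒ N = (1/3, 1/3)
through L parallel to NQ: direction (-1/3, -1/3); meets ZN at E = (7/12, 5/24)
E = Z + t·(N−Z) with t = 5/8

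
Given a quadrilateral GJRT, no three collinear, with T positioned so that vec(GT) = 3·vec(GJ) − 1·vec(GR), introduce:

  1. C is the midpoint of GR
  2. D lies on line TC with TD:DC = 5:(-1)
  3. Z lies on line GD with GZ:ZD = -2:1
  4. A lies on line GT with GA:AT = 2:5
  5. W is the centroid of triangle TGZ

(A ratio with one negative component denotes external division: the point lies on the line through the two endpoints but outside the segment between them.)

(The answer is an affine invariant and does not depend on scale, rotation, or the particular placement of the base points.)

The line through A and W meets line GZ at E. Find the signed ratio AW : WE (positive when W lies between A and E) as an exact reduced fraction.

AW:WE = -1/7

Assign G = (0, 0), J = (1, 0), R = (0, 1), T = (3, -1) — the answer is frame-independent, so this choice is without loss of generality.
1. C is the midpoint of GR ⇒ C = (0, 1/2)
2. D lies on line TC with TD:DC = 5:(-1) ⇒ D = (-3/4, 7/8)
3. Z lies on line GD with GZ:ZD = -2:1 ⇒ Z = (-3/2, 7/4)
4. A lies on line GT with GA:AT = 2:5 ⇒ A = (6/7, -2/7)
5. W is the centroid of triangle TGZ ⇒ W = (1/2, 1/4)
line AW meets GZ at E = (3, -7/2)
W = A + t·(E−A) with t = -1/6, so AW:WE = -1/6:7/6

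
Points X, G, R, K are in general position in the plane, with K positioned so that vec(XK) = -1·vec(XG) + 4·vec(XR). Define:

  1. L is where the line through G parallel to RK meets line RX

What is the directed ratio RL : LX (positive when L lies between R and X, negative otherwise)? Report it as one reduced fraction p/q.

Work in coordinates with X = (0, 0), G = (1, 0), R = (0, 1), K = (-1, 4).
1. L is where the line through G parallel to RK meets line RX ⇒ L = (0, 3)
L = R + t·(X−R) with t = -2, so RL:LX = t:(1−t) = -2:3

RL:LX = -2/3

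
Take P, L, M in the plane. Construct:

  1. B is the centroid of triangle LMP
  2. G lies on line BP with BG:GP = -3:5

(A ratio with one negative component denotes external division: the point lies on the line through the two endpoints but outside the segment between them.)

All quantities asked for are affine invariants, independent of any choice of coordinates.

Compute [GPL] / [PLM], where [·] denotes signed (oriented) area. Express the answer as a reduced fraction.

Assign P = (0, 0), L = (1, 0), M = (0, 1) — the answer is frame-independent, so this choice is without loss of generality.
1. B is the centroid of triangle LMP ⇒ B = (1/3, 1/3)
2. G lies on line BP with BG:GP = -3:5 ⇒ G = (5/6, 5/6)
2·[GPL] = 5/6, 2·[PLM] = 1
[GPL]:[PLM] = 5/6:1 = 5/6

[GPL]:[PLM] = 5/6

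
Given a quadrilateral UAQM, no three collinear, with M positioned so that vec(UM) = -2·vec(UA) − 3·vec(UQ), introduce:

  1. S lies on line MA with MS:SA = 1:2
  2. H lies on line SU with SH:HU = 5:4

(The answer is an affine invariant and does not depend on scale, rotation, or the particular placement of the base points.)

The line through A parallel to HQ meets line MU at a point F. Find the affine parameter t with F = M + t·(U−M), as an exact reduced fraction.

t = 39/22

Set U = (0, 0), A = (1, 0), Q = (0, 1), M = (-2, -3); any affine frame gives the same invariant.
1. S lies on line MA with MS:SA = 1:2 ⇒ S = (-1, -2)
2. H lies on line SU with SH:HU = 5:4 ⇒ H = (-4/9, -8/9)
through A parallel to HQ: direction (4/9, 17/9); meets MU at F = (17/11, 51/22)
F = M + t·(U−M) with t = 39/22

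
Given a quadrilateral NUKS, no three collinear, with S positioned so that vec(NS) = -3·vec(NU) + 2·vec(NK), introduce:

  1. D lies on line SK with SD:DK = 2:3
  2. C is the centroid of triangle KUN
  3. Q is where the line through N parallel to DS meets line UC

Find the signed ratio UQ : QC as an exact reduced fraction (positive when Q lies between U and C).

Set N = (0, 0), U = (1, 0), K = (0, 1), S = (-3, 2); any affine frame gives the same invariant.
1. D lies on line SK with SD:DK = 2:3 ⇒ D = (-9/5, 8/5)
2. C is the centroid of triangle KUN ⇒ C = (1/3, 1/3)
3. Q is where the line through N parallel to DS meets line UC ⇒ Q = (3, -1)
Q = U + t·(C−U) with t = -3, so UQ:QC = t:(1−t) = -3:4

UQ:QC = -3/4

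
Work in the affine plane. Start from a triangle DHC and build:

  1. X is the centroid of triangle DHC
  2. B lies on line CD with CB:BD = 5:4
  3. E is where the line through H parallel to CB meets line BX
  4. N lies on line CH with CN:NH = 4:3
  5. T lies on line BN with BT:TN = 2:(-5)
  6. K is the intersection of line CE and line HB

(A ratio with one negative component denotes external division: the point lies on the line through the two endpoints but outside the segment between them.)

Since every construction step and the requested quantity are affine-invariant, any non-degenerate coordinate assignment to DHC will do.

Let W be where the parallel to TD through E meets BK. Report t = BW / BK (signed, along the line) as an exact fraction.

Set D = (0, 0), H = (1, 0), C = (0, 1); any affine frame gives the same invariant.
1. X is the centroid of triangle DHC ⇒ X = (1/3, 1/3)
2. B lies on line CD with CB:BD = 5:4 ⇒ B = (0, 4/9)
3. E is where the line through H parallel to CB meets line BX ⇒ E = (1, 1/9)
4. N lies on line CH with CN:NH = 4:3 ⇒ N = (4/7, 3/7)
5. T lies on line BN with BT:TN = 2:(-5) ⇒ T = (-8/21, 86/189)
6. K is the intersection of line CE and line HB ⇒ K = (5/4, -1/9)
through E parallel to TD: direction (8/21, -86/189); meets BK at W = (31/27, -16/243)
W = B + t·(K−B) with t = 124/135

t = 124/135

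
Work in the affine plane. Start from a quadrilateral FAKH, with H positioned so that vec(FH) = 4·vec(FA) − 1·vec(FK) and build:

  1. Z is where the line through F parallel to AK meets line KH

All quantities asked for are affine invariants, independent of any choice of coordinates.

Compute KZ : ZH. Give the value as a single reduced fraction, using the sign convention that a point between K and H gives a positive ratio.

KZ:ZH = -1/3

Assign F = (0, 0), A = (1, 0), K = (0, 1), H = (4, -1) — the answer is frame-independent, so this choice is without loss of generality.
1. Z is where the line through F parallel to AK meets line KH ⇒ Z = (-2, 2)
Z = K + t·(H−K) with t = -1/2, so KZ:ZH = t:(1−t) = -1/2:3/2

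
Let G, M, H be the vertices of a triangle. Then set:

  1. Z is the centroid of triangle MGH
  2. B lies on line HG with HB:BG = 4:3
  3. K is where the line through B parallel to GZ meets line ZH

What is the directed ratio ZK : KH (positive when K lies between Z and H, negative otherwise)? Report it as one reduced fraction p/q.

ZK:KH = 3/4

Work in coordinates with G = (0, 0), M = (1, 0), H = (0, 1).
1. Z is the centroid of triangle MGH ⇒ Z = (1/3, 1/3)
2. B lies on line HG with HB:BG = 4:3 ⇒ B = (0, 3/7)
3. K is where the line through B parallel to GZ meets line ZH ⇒ K = (4/21, 13/21)
K = Z + t·(H−Z) with t = 3/7, so ZK:KH = t:(1−t) = 3/7:4/7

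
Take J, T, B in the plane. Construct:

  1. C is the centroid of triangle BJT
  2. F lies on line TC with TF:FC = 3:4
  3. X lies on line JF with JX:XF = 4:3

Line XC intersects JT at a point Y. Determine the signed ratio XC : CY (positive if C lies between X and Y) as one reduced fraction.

Assign J = (0, 0), T = (1, 0), B = (0, 1) — the answer is frame-independent, so this choice is without loss of generality.
1. C is the centroid of triangle BJT ⇒ C = (1/3, 1/3)
2. F lies on line TC with TF:FC = 3:4 ⇒ F = (5/7, 1/7)
3. X lies on line JF with JX:XF = 4:3 ⇒ X = (20/49, 4/49)
line XC meets JT at Y = (16/37, 0)
C = X + t·(Y−X) with t = -37/12, so XC:CY = -37/12:49/12

XC:CY = -37/49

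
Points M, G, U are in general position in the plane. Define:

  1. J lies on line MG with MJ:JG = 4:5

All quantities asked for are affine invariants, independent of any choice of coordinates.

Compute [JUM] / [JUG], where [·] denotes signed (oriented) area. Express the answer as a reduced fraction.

Work in coordinates with M = (0, 0), G = (1, 0), U = (0, 1).
1. J lies on line MG with MJ:JG = 4:5 ⇒ J = (4/9, 0)
2·[JUM] = 4/9, 2·[JUG] = -5/9
[JUM]:[JUG] = 4/9:-5/9 = -4/5

[JUM]:[JUG] = -4/5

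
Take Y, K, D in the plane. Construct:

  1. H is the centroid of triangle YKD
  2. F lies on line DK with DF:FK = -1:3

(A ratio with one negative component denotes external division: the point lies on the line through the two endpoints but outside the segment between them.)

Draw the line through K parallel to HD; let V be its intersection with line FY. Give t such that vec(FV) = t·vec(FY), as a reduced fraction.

t = -3

Assign Y = (0, 0), K = (1, 0), D = (0, 1) — the answer is frame-independent, so this choice is without loss of generality.
1. H is the centroid of triangle YKD ⇒ H = (1/3, 1/3)
2. F lies on line DK with DF:FK = -1:3 ⇒ F = (-1/2, 3/2)
through K parallel to HD: direction (-1/3, 2/3); meets FY at V = (-2, 6)
V = F + t·(Y−F) with t = -3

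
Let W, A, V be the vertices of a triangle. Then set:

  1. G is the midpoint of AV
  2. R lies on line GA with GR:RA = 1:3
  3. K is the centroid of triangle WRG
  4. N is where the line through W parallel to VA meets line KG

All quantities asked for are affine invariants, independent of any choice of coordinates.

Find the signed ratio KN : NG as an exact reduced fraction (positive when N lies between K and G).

Choose coordinates W = (0, 0), A = (1, 0), V = (0, 1).
1. G is the midpoint of AV ⇒ G = (1/2, 1/2)
2. R lies on line GA with GR:RA = 1:3 ⇒ R = (5/8, 3/8)
3. K is the centroid of triangle WRG ⇒ K = (3/8, 7/24)
4. N is where the line through W parallel to VA meets line KG ⇒ N = (1/8, -1/8)
N = K + t·(G−K) with t = -2, so KN:NG = t:(1−t) = -2:3

KN:NG = -2/3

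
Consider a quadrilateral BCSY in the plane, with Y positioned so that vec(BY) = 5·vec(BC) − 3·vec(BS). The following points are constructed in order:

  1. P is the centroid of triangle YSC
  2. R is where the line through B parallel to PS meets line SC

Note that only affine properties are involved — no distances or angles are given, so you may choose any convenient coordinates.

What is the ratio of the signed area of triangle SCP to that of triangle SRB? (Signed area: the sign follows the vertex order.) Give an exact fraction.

[SCP]:[SRB] = -1/18

Choose coordinates B = (0, 0), C = (1, 0), S = (0, 1), Y = (5, -3).
1. P is the centroid of triangle YSC ⇒ P = (2, -2/3)
2. R is where the line through B parallel to PS meets line SC ⇒ R = (6, -5)
2·[SCP] = 1/3, 2·[SRB] = -6
[SCP]:[SRB] = 1/3:-6 = -1/18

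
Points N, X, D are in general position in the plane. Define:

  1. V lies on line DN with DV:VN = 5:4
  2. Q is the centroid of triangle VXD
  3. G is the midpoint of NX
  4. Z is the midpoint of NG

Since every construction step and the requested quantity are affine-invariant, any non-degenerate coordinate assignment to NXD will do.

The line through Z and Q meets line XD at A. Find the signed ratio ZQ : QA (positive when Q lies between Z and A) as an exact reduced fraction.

ZQ:QA = 61/20

Choose coordinates N = (0, 0), X = (1, 0), D = (0, 1).
1. V lies on line DN with DV:VN = 5:4 ⇒ V = (0, 4/9)
2. Q is the centroid of triangle VXD ⇒ Q = (1/3, 13/27)
3. G is the midpoint of NX ⇒ G = (1/2, 0)
4. Z is the midpoint of NG ⇒ Z = (1/4, 0)
line ZQ meets XD at A = (22/61, 39/61)
Q = Z + t·(A−Z) with t = 61/81, so ZQ:QA = 61/81:20/81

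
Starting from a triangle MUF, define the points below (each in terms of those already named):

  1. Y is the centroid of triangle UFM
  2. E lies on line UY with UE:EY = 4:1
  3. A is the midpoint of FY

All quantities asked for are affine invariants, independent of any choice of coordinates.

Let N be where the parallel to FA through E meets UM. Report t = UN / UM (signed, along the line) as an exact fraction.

t = 2/5

Choose coordinates M = (0, 0), U = (1, 0), F = (0, 1).
1. Y is the centroid of triangle UFM ⇒ Y = (1/3, 1/3)
2. E lies on line UY with UE:EY = 4:1 ⇒ E = (7/15, 4/15)
3. A is the midpoint of FY ⇒ A = (1/6, 2/3)
through E parallel to FA: direction (1/6, -1/3); meets UM at N = (3/5, 0)
N = U + t·(M−U) with t = 2/5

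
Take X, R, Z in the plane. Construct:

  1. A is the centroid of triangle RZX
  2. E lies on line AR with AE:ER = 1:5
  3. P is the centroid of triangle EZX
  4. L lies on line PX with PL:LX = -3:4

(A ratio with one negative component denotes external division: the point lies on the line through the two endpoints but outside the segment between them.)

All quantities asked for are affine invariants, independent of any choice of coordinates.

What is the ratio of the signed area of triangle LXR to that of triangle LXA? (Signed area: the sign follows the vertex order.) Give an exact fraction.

[LXR]:[LXA] = 23/5

Assign X = (0, 0), R = (1, 0), Z = (0, 1) — the answer is frame-independent, so this choice is without loss of generality.
1. A is the centroid of triangle RZX ⇒ A = (1/3, 1/3)
2. E lies on line AR with AE:ER = 1:5 ⇒ E = (4/9, 5/18)
3. P is the centroid of triangle EZX ⇒ P = (4/27, 23/54)
4. L lies on line PX with PL:LX = -3:4 ⇒ L = (16/27, 46/27)
2·[LXR] = 46/27, 2·[LXA] = 10/27
[LXR]:[LXA] = 46/27:10/27 = 23/5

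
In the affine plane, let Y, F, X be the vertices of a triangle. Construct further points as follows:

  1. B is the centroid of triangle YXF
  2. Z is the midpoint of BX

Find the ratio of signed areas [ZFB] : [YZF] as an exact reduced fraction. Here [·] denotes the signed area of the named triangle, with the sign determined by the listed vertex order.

Choose coordinates Y = (0, 0), F = (1, 0), X = (0, 1).
1. B is the centroid of triangle YXF ⇒ B = (1/3, 1/3)
2. Z is the midpoint of BX ⇒ Z = (1/6, 2/3)
2·[ZFB] = -1/6, 2·[YZF] = -2/3
[ZFB]:[YZF] = -1/6:-2/3 = 1/4

[ZFB]:[YZF] = 1/4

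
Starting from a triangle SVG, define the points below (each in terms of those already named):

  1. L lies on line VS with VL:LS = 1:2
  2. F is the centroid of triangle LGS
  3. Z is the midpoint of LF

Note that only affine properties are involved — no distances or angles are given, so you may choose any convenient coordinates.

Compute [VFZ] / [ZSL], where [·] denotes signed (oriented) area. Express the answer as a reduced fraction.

Assign S = (0, 0), V = (1, 0), G = (0, 1) — the answer is frame-independent, so this choice is without loss of generality.
1. L lies on line VS with VL:LS = 1:2 ⇒ L = (2/3, 0)
2. F is the centroid of triangle LGS ⇒ F = (2/9, 1/3)
3. Z is the midpoint of LF ⇒ Z = (4/9, 1/6)
2·[VFZ] = 1/18, 2·[ZSL] = 1/9
[VFZ]:[ZSL] = 1/18:1/9 = 1/2

[VFZ]:[ZSL] = 1/2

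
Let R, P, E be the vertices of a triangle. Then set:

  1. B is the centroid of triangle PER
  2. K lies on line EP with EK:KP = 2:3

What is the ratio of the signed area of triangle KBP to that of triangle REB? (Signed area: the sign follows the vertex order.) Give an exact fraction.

Assign R = (0, 0), P = (1, 0), E = (0, 1) — the answer is frame-independent, so this choice is without loss of generality.
1. B is the centroid of triangle PER ⇒ B = (1/3, 1/3)
2. K lies on line EP with EK:KP = 2:3 ⇒ K = (2/5, 3/5)
2·[KBP] = 1/5, 2·[REB] = -1/3
[KBP]:[REB] = 1/5:-1/3 = -3/5

[KBP]:[REB] = -3/5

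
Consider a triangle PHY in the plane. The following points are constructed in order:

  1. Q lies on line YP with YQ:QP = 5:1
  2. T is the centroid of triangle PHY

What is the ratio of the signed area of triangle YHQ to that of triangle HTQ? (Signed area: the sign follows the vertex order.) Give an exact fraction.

Work in coordinates with P = (0, 0), H = (1, 0), Y = (0, 1).
1. Q lies on line YP with YQ:QP = 5:1 ⇒ Q = (0, 1/6)
2. T is the centroid of triangle PHY ⇒ T = (1/3, 1/3)
2·[YHQ] = -5/6, 2·[HTQ] = 2/9
[YHQ]:[HTQ] = -5/6:2/9 = -15/4

[YHQ]:[HTQ] = -15/4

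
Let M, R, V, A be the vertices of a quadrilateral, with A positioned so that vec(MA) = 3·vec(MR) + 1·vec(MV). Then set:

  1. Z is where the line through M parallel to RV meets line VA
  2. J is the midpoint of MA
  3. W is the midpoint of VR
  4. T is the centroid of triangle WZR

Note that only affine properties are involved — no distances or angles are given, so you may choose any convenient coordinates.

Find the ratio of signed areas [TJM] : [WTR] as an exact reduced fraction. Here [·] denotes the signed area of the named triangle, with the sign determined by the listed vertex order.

[TJM]:[WTR] = -4

Choose coordinates M = (0, 0), R = (1, 0), V = (0, 1), A = (3, 1).
1. Z is where the line through M parallel to RV meets line VA ⇒ Z = (-1, 1)
2. J is the midpoint of MA ⇒ J = (3/2, 1/2)
3. W is the midpoint of VR ⇒ W = (1/2, 1/2)
4. T is the centroid of triangle WZR ⇒ T = (1/6, 1/2)
2·[TJM] = -2/3, 2·[WTR] = 1/6
[TJM]:[WTR] = -2/3:1/6 = -4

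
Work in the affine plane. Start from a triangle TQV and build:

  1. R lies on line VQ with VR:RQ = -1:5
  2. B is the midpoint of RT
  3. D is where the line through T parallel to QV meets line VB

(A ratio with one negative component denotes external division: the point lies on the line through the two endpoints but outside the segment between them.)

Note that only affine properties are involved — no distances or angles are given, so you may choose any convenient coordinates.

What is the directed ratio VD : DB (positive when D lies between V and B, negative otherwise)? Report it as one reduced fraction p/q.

VD:DB = -2

Assign T = (0, 0), Q = (1, 0), V = (0, 1) — the answer is frame-independent, so this choice is without loss of generality.
1. R lies on line VQ with VR:RQ = -1:5 ⇒ R = (-1/4, 5/4)
2. B is the midpoint of RT ⇒ B = (-1/8, 5/8)
3. D is where the line through T parallel to QV meets line VB ⇒ D = (-1/4, 1/4)
D = V + t·(B−V) with t = 2, so VD:DB = t:(1−t) = 2:-1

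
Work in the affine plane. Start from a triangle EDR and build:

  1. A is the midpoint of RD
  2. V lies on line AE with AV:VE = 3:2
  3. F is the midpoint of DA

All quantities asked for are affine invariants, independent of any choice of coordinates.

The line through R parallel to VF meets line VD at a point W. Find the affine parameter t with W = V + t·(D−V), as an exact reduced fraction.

Choose coordinates E = (0, 0), D = (1, 0), R = (0, 1).
1. A is the midpoint of RD ⇒ A = (1/2, 1/2)
2. V lies on line AE with AV:VE = 3:2 ⇒ V = (1/5, 1/5)
3. F is the midpoint of DA ⇒ F = (3/4, 1/4)
through R parallel to VF: direction (11/20, 1/20); meets VD at W = (-11/5, 4/5)
W = V + t·(D−V) with t = -3

t = -3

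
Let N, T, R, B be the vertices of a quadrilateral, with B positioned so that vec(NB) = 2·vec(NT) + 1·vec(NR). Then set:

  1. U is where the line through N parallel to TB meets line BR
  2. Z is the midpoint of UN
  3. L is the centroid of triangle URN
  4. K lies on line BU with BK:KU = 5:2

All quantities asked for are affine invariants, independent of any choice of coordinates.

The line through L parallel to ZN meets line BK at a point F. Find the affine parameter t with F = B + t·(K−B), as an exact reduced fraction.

t = 28/15

Choose coordinates N = (0, 0), T = (1, 0), R = (0, 1), B = (2, 1).
1. U is where the line through N parallel to TB meets line BR ⇒ U = (1, 1)
2. Z is the midpoint of UN ⇒ Z = (1/2, 1/2)
3. L is the centroid of triangle URN ⇒ L = (1/3, 2/3)
4. K lies on line BU with BK:KU = 5:2 ⇒ K = (9/7, 1)
through L parallel to ZN: direction (-1/2, -1/2); meets BK at F = (2/3, 1)
F = B + t·(K−B) with t = 28/15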